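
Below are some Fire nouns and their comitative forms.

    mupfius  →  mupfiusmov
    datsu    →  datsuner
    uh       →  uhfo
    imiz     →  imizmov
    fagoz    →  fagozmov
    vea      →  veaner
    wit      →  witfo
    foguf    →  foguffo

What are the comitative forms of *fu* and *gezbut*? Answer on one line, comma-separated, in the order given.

funer, gezbutfo

The alternation tracks the final sound of the stem — -mov when the stem ends in a sibilant (*mupfius*, *imiz*, *fagoz*); -fo when the stem ends in a non-sibilant consonant (*uh*, *wit*, *foguf*); -ner when the stem ends in a vowel (*datsu*, *vea*).
*fu*: final sound = /u/, a vowel → -ner → *funer*.
*gezbut*: final sound = /t/, a non-sibilant consonant → -fo → *gezbutfo*.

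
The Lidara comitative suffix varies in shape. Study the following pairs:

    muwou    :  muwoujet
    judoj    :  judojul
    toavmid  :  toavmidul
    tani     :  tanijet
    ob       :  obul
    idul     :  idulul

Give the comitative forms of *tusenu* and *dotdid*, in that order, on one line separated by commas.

The suffix is conditioned by the final sound: -ul when the stem ends in a consonant (*judoj*, *toavmid*, *ob*, *idul*); -jet when the stem ends in a vowel (*muwou*, *tani*).
The final sound of *tusenu* is /u/, which is a vowel, so the suffix is -jet, giving *tusenujet*.
Since the final sound of *dotdid* is /d/ (a consonant), it takes -ul, giving *dotdidul*.

tusenujet, dotdidul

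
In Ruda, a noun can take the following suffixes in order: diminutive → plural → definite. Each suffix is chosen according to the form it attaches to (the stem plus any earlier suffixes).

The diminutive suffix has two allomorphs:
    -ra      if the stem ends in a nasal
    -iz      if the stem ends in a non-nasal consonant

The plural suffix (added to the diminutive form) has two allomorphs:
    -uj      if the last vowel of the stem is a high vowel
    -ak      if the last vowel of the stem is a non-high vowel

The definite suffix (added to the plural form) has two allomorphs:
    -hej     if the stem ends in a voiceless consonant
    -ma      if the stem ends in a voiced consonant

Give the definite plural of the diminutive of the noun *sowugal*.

sowugalizujma

Since the final consonant of *sowugal* is /l/ (non-nasal), it takes -iz, giving *sowugaliz*.
The last vowel of the diminutive form *sowugaliz* is /i/, which is a high vowel, so the plural suffix is -uj, giving *sowugalizuj*.
The plural form *sowugalizuj* — final consonant /j/ (voiced) → -ma → *sowugalizujma*.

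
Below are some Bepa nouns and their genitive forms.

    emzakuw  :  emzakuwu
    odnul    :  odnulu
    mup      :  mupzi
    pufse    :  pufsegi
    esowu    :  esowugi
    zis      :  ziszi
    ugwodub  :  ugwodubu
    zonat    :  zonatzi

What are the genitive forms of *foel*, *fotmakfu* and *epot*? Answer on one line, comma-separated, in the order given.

Looking at the final sound of each stem: -zi when the stem ends in a voiceless consonant (*mup*, *zis*, *zonat*); -u when the stem ends in a voiced consonant (*emzakuw*, *odnul*, *ugwodub*); -gi when the stem ends in a vowel (*pufse*, *esowu*).
*foel*: final sound = /l/, a voiced consonant → -u → *foelu*.
*fotmakfu*: final sound = /u/, a vowel → -gi → *fotmakfugi*.
*epot*: final sound = /t/, a voiceless consonant → -zi → *epotzi*.

foelu, fotmakfugi, epotzi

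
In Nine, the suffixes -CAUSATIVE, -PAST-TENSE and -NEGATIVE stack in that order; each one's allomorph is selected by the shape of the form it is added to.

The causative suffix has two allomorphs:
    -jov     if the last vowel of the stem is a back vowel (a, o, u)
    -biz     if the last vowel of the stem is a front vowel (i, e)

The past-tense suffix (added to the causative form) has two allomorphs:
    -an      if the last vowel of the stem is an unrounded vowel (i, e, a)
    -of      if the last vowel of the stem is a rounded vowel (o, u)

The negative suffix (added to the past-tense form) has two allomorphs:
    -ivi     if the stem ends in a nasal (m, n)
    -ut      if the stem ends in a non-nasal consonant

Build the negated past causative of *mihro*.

mihrojovofut

The last vowel of *mihro* is /o/, which is a back vowel, so the causative suffix is -jov, giving *mihrojov*.
The last vowel of the causative form *mihrojov* is /o/, which is a rounded vowel, so the past-tense suffix is -of, giving *mihrojovof*.
The final consonant of the past-tense form *mihrojovof* is /f/, which is non-nasal, so the negative suffix is -ut, giving *mihrojovofut*.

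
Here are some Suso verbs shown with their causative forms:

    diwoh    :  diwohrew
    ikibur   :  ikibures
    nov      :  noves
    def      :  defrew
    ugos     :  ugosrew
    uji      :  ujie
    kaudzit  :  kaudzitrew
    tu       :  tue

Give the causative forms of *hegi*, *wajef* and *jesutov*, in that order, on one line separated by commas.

Looking at the final sound of each stem: -rew when the stem ends in a voiceless consonant (*diwoh*, *def*, *ugos*, *kaudzit*); -es when the stem ends in a voiced consonant (*ikibur*, *nov*); -e when the stem ends in a vowel (*uji*, *tu*).
The final sound of *hegi* is /i/, which is a vowel, so the suffix is -e, giving *hegie*.
The final sound of *wajef* is /f/, which is a voiceless consonant, so the suffix is -rew, giving *wajefrew*.
The final sound of *jesutov* is /v/, which is a voiced consonant, so the suffix is -es, giving *jesutoves*.

hegie, wajefrew, jesutoves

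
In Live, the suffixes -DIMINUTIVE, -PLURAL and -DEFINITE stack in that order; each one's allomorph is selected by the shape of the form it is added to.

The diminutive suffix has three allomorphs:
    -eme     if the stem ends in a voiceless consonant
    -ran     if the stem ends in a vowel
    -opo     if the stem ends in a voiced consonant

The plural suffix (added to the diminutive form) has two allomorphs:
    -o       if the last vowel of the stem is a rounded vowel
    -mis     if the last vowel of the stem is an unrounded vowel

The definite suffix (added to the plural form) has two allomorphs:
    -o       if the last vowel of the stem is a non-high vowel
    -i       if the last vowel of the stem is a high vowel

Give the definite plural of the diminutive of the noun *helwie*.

helwieranmisi

*helwie* — final sound /e/ (a vowel) → -ran → *helwieran*.
The last vowel of the diminutive form *helwieran* is /a/, which is an unrounded vowel, so the plural suffix is -mis, giving *helwieranmis*.
The plural form *helwieranmis* — last vowel /i/ (a high vowel) → -i → *helwieranmisi*.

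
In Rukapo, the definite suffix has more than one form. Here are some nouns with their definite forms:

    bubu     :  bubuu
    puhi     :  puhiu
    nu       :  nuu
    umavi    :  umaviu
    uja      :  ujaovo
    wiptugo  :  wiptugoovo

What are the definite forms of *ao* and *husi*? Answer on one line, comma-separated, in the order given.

The pattern is height harmony: -u when the last vowel of the stem is a high vowel (*bubu*, *puhi*, *nu*, *umavi*); -ovo when the last vowel of the stem is a non-high vowel (*uja*, *wiptugo*).
*ao* — last vowel /o/ (a non-high vowel) → -ovo → *aoovo*.
The last vowel of *husi* is /i/, which is a high vowel, so the suffix is -u, giving *husiu*.

aoovo, husiu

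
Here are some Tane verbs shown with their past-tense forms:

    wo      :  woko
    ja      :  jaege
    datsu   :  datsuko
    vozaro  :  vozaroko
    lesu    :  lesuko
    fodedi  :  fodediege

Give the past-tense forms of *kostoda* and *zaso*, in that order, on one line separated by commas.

The suffix is conditioned by the last vowel: -ko when the last vowel of the stem is a rounded vowel (*wo*, *datsu*, *vozaro*, *lesu*); -ege when the last vowel of the stem is an unrounded vowel (*ja*, *fodedi*).
The last vowel of *kostoda* is /a/, which is an unrounded vowel, so the suffix is -ege, giving *kostodaege*.
*zaso*: last vowel = /o/, a rounded vowel → -ko → *zasoko*.

kostodaege, zasoko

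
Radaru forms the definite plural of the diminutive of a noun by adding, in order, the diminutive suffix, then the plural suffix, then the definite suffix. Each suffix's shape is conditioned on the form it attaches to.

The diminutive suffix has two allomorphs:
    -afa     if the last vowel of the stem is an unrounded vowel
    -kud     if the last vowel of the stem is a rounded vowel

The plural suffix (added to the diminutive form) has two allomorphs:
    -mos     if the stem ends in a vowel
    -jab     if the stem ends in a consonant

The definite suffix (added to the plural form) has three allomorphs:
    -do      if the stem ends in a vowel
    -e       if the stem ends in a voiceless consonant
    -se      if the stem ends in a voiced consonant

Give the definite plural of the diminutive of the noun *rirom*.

riromkudjabse

*rirom*: last vowel = /o/, a rounded vowel → -kud → *riromkud*.
The diminutive form *riromkud* — final sound /d/ (a consonant) → -jab → *riromkudjab*.
The final sound of the plural form *riromkudjab* is /b/, which is a voiced consonant, so the definite suffix is -se, giving *riromkudjabse*.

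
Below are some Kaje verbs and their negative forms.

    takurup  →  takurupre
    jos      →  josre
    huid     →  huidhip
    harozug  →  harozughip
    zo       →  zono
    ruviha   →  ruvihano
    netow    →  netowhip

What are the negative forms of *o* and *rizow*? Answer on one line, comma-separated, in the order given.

Looking at the final sound of each stem: -re when the stem ends in a voiceless consonant (*takurup*, *jos*); -hip when the stem ends in a voiced consonant (*huid*, *harozug*, *netow*); -no when the stem ends in a vowel (*zo*, *ruviha*).
*o*: final sound = /o/, a vowel → -no → *ono*.
Since the final sound of *rizow* is /w/ (a voiced consonant), it takes -hip, giving *rizowhip*.

ono, rizowhip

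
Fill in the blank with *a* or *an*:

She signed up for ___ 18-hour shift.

an

The indefinite article is chosen by the initial *sound* of the following word, not its spelling.
The number *18* is spoken "eighteen", beginning with /ˌeɪˈtiːn/ — a vowel sound.
So the article is *an*: She signed up for an 18-hour shift.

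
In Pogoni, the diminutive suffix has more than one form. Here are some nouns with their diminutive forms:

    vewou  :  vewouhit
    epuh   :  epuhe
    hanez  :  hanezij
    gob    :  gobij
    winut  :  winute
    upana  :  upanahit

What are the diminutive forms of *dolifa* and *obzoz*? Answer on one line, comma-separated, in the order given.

dolifahit, obzozij

Looking at the final sound of each stem: -e when the stem ends in a voiceless consonant (*epuh*, *winut*); -ij when the stem ends in a voiced consonant (*hanez*, *gob*); -hit when the stem ends in a vowel (*vewou*, *upana*).
The final sound of *dolifa* is /a/, which is a vowel, so the suffix is -hit, giving *dolifahit*.
*obzoz* — final sound /z/ (a voiced consonant) → -ij → *obzozij*.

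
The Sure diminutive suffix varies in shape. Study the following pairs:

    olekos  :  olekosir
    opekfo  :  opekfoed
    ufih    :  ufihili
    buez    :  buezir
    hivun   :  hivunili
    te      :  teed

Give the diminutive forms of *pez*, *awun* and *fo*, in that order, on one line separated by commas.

pezir, awunili, foed

The suffix is conditioned by the final sound: -ir when the stem ends in a sibilant (*olekos*, *buez*); -ili when the stem ends in a non-sibilant consonant (*ufih*, *hivun*); -ed when the stem ends in a vowel (*opekfo*, *te*).
The final sound of *pez* is /z/, which is a sibilant, so the suffix is -ir, giving *pezir*.
*awun*: final sound = /n/, a non-sibilant consonant → -ili → *awunili*.
Since the final sound of *fo* is /o/ (a vowel), it takes -ed, giving *foed*.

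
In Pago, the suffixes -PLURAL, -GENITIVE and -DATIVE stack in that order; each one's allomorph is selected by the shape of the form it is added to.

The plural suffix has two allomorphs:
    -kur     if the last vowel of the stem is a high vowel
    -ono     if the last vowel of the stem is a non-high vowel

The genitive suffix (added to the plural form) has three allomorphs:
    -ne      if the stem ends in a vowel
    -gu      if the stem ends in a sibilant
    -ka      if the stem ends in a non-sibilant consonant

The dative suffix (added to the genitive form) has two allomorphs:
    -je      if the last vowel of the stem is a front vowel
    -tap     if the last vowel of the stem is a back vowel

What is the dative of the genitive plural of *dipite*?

*dipite* — last vowel /e/ (a non-high vowel) → -ono → *dipiteono*.
The plural form *dipiteono* — final sound /o/ (a vowel) → -ne → *dipiteonone*.
The genitive form *dipiteonone* — last vowel /e/ (a front vowel) → -je → *dipiteononeje*.

dipiteononeje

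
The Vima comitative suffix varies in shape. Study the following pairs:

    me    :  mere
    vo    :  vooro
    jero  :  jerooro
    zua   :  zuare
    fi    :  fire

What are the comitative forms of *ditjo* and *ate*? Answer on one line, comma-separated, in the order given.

The alternation tracks the last vowel of the stem — -oro when the last vowel of the stem is a rounded vowel (*vo*, *jero*); -re when the last vowel of the stem is an unrounded vowel (*me*, *zua*, *fi*).
*ditjo*: last vowel = /o/, a rounded vowel → -oro → *ditjooro*.
*ate* — last vowel /e/ (an unrounded vowel) → -re → *atere*.

ditjooro, atere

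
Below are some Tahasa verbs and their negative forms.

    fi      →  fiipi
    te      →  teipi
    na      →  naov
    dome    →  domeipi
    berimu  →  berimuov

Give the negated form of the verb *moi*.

The suffix is conditioned by the last vowel: -ipi when the last vowel of the stem is a front vowel (*fi*, *te*, *dome*); -ov when the last vowel of the stem is a back vowel (*na*, *berimu*).
*moi*: last vowel = /i/, a front vowel → -ipi → *moiipi*.

moiipi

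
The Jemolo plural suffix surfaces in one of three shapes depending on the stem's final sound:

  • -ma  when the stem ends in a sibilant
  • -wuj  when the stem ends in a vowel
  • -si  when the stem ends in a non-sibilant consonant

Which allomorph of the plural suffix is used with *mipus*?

Since the final sound of *mipus* is /s/ (a sibilant), it takes -ma.

-ma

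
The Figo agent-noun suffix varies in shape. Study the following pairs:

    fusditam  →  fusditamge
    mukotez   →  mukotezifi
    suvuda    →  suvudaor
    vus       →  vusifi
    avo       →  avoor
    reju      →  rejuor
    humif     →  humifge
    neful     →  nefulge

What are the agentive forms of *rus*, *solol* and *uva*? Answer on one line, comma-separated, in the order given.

rusifi, sololge, uvaor

The alternation tracks the final sound of the stem — -ifi when the stem ends in a sibilant (*mukotez*, *vus*); -ge when the stem ends in a non-sibilant consonant (*fusditam*, *humif*, *neful*); -or when the stem ends in a vowel (*suvuda*, *avo*, *reju*).
The final sound of *rus* is /s/, which is a sibilant, so the suffix is -ifi, giving *rusifi*.
The final sound of *solol* is /l/, which is a non-sibilant consonant, so the suffix is -ge, giving *sololge*.
*uva* — final sound /a/ (a vowel) → -or → *uvaor*.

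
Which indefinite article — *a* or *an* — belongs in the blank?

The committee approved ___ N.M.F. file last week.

The indefinite article is chosen by the initial *sound* of the following word, not its spelling.
The initialism *N.M.F.* is read letter by letter; the first letter, N, is pronounced /ɛn/, which begins with a vowel sound.
So the article is *an*: The committee approved an N.M.F. file last week.

an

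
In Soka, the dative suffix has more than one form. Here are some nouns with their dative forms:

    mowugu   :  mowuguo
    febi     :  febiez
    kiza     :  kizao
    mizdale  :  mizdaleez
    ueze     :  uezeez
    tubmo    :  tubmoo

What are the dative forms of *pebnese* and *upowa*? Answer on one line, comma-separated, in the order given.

pebneseez, upowao

The alternation tracks the last vowel of the stem — -ez when the last vowel of the stem is a front vowel (*febi*, *mizdale*, *ueze*); -o when the last vowel of the stem is a back vowel (*mowugu*, *kiza*, *tubmo*).
*pebnese*: last vowel = /e/, a front vowel → -ez → *pebneseez*.
Since the last vowel of *upowa* is /a/ (a back vowel), it takes -o, giving *upowao*.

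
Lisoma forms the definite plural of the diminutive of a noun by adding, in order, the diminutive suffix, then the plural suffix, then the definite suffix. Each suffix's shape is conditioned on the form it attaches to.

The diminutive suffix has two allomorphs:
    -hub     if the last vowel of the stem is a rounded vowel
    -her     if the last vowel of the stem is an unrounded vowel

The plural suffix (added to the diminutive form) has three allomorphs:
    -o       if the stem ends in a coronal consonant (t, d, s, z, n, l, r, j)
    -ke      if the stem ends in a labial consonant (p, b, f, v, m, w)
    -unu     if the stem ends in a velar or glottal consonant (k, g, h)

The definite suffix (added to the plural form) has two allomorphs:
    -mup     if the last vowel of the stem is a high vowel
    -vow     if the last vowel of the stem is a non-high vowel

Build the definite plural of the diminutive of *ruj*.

The last vowel of *ruj* is /u/, which is a rounded vowel, so the diminutive suffix is -hub, giving *rujhub*.
The final consonant of the diminutive form *rujhub* is /b/, which is labial, so the plural suffix is -ke, giving *rujhubke*.
The plural form *rujhubke* — last vowel /e/ (a non-high vowel) → -vow → *rujhubkevow*.

rujhubkevow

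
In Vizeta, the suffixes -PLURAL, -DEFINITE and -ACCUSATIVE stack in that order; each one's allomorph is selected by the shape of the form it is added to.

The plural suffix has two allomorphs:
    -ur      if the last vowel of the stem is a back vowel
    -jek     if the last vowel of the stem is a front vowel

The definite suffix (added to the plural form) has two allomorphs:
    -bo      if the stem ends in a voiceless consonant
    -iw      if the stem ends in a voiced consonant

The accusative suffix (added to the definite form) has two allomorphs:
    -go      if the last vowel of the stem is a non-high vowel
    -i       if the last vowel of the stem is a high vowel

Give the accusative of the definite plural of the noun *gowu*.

gowuuriwi

The last vowel of *gowu* is /u/, which is a back vowel, so the plural suffix is -ur, giving *gowuur*.
The plural form *gowuur*: final consonant = /r/, voiced → -iw → *gowuuriw*.
The last vowel of the definite form *gowuuriw* is /i/, which is a high vowel, so the accusative suffix is -i, giving *gowuuriwi*.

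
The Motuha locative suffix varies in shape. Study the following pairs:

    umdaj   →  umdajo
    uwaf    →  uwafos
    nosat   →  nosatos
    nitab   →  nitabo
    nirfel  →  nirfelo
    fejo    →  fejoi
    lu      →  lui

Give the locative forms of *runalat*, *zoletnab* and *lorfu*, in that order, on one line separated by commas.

Looking at the final sound of each stem: -os when the stem ends in a voiceless consonant (*uwaf*, *nosat*); -o when the stem ends in a voiced consonant (*umdaj*, *nitab*, *nirfel*); -i when the stem ends in a vowel (*fejo*, *lu*).
The final sound of *runalat* is /t/, which is a voiceless consonant, so the suffix is -os, giving *runalatos*.
The final sound of *zoletnab* is /b/, which is a voiced consonant, so the suffix is -o, giving *zoletnabo*.
*lorfu* — final sound /u/ (a vowel) → -i → *lorfui*.

runalatos, zoletnabo, lorfui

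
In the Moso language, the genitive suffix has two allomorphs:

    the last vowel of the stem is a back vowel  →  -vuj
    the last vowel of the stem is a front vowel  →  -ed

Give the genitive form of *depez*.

*depez*: last vowel = /e/, a front vowel → -ed → *depezed*.

depezed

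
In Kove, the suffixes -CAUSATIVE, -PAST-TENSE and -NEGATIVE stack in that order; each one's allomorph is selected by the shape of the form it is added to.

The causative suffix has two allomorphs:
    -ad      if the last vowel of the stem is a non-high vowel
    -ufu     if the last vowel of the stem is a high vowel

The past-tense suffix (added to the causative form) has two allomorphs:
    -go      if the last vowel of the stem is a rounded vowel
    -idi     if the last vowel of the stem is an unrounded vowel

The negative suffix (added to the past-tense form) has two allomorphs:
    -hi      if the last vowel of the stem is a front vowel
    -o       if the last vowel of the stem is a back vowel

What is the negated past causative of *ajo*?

ajoadidihi

*ajo*: last vowel = /o/, a non-high vowel → -ad → *ajoad*.
The causative form *ajoad* — last vowel /a/ (an unrounded vowel) → -idi → *ajoadidi*.
The last vowel of the past-tense form *ajoadidi* is /i/, which is a front vowel, so the negative suffix is -hi, giving *ajoadidihi*.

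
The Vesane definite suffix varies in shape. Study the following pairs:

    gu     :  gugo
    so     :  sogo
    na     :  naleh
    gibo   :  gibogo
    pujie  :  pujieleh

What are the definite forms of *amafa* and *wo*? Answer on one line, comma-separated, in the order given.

amafaleh, wogo

The suffix is conditioned by the last vowel: -go when the last vowel of the stem is a rounded vowel (*gu*, *so*, *gibo*); -leh when the last vowel of the stem is an unrounded vowel (*na*, *pujie*).
The last vowel of *amafa* is /a/, which is an unrounded vowel, so the suffix is -leh, giving *amafaleh*.
*wo* — last vowel /o/ (a rounded vowel) → -go → *wogo*.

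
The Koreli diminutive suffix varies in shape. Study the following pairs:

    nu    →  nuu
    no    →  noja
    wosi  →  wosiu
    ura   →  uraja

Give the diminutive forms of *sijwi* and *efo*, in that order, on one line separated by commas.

sijwiu, efoja

Looking at the last vowel of each stem: -u when the last vowel of the stem is a high vowel (*nu*, *wosi*); -ja when the last vowel of the stem is a non-high vowel (*no*, *ura*).
*sijwi*: last vowel = /i/, a high vowel → -u → *sijwiu*.
Since the last vowel of *efo* is /o/ (a non-high vowel), it takes -ja, giving *efoja*.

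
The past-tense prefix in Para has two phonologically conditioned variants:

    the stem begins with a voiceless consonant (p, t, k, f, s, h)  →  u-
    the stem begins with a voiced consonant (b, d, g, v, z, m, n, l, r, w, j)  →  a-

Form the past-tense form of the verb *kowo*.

ukowo

*kowo* — first consonant /k/ (voiceless) → u- → *ukowo*.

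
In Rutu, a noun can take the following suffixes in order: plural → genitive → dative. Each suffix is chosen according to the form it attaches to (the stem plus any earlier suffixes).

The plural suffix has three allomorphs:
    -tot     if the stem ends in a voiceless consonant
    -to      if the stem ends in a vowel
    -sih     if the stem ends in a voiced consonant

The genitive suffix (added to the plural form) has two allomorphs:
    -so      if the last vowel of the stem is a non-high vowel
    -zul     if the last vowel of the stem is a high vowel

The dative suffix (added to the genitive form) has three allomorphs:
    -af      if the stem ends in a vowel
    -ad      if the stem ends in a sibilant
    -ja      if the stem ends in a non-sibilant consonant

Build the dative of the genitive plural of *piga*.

pigatosoaf

The final sound of *piga* is /a/, which is a vowel, so the plural suffix is -to, giving *pigato*.
The plural form *pigato* — last vowel /o/ (a non-high vowel) → -so → *pigatoso*.
Since the final sound of the genitive form *pigatoso* is /o/ (a vowel), it takes -af, giving *pigatosoaf*.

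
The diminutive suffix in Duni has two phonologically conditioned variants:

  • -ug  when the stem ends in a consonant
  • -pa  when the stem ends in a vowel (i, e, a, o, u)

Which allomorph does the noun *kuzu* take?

*kuzu*: final sound = /u/, a vowel → -pa.

-pa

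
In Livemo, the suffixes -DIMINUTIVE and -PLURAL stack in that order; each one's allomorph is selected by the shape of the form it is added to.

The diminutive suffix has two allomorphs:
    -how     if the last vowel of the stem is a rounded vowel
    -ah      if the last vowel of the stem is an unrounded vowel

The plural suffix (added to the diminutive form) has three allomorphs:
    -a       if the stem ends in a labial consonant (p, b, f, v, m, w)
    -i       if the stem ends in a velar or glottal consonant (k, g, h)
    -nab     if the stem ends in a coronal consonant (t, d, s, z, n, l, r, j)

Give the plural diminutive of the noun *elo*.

elohowa

*elo*: last vowel = /o/, a rounded vowel → -how → *elohow*.
Since the final consonant of the diminutive form *elohow* is /w/ (labial), it takes -a, giving *elohowa*.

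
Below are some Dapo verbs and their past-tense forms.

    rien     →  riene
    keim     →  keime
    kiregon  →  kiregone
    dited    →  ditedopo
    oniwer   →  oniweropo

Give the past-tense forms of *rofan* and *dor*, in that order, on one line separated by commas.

rofane, doropo

Looking at the final consonant of each stem: -e when the stem ends in a nasal (*rien*, *keim*, *kiregon*); -opo when the stem ends in a non-nasal consonant (*dited*, *oniwer*).
The final consonant of *rofan* is /n/, which is a nasal, so the suffix is -e, giving *rofane*.
*dor* — final consonant /r/ (non-nasal) → -opo → *doropo*.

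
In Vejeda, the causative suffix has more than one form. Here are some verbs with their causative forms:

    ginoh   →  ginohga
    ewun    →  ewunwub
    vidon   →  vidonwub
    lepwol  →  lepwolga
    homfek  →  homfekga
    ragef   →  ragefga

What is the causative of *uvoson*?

The suffix is conditioned by the final consonant: -wub when the stem ends in a nasal (*ewun*, *vidon*); -ga when the stem ends in a non-nasal consonant (*ginoh*, *lepwol*, *homfek*, *ragef*).
Since the final consonant of *uvoson* is /n/ (a nasal), it takes -wub, giving *uvosonwub*.

uvosonwub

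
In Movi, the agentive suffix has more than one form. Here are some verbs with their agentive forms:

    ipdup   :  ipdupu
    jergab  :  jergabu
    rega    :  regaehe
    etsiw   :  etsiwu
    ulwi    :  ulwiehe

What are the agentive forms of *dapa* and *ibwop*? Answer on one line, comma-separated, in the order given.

dapaehe, ibwopu

The pattern is consonant vs. vowel: -u when the stem ends in a consonant (*ipdup*, *jergab*, *etsiw*); -ehe when the stem ends in a vowel (*rega*, *ulwi*).
*dapa* — final sound /a/ (a vowel) → -ehe → *dapaehe*.
The final sound of *ibwop* is /p/, which is a consonant, so the suffix is -u, giving *ibwopu*.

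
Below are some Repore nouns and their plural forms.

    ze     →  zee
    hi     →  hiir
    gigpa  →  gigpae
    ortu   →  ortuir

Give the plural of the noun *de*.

dee

Looking at the last vowel of each stem: -ir when the last vowel of the stem is a high vowel (*hi*, *ortu*); -e when the last vowel of the stem is a non-high vowel (*ze*, *gigpa*).
*de*: last vowel = /e/, a non-high vowel → -e → *dee*.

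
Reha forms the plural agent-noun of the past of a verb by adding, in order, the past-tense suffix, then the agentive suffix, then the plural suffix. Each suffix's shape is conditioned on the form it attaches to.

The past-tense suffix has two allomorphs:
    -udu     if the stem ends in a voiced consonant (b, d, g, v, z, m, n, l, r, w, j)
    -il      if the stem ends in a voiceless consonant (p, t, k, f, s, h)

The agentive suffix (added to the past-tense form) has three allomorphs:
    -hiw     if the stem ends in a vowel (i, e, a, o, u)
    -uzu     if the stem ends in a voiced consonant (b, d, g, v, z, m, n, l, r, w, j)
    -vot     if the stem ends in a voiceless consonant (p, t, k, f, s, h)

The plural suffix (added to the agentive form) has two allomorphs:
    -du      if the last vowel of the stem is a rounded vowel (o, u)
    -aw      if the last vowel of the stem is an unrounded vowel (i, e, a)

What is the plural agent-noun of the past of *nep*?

nepiluzudu

*nep* — final consonant /p/ (voiceless) → -il → *nepil*.
The past-tense form *nepil*: final sound = /l/, a voiced consonant → -uzu → *nepiluzu*.
Since the last vowel of the agentive form *nepiluzu* is /u/ (a rounded vowel), it takes -du, giving *nepiluzudu*.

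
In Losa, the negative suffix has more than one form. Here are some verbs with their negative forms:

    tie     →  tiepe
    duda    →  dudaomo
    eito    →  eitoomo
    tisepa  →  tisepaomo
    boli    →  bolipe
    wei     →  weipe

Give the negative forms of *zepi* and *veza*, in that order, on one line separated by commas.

zepipe, vezaomo

The suffix is conditioned by the last vowel: -pe when the last vowel of the stem is a front vowel (*tie*, *boli*, *wei*); -omo when the last vowel of the stem is a back vowel (*duda*, *eito*, *tisepa*).
*zepi*: last vowel = /i/, a front vowel → -pe → *zepipe*.
Since the last vowel of *veza* is /a/ (a back vowel), it takes -omo, giving *vezaomo*.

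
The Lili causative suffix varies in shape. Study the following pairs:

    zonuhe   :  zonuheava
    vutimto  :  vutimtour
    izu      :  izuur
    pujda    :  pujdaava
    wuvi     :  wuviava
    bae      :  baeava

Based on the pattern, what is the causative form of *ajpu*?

Looking at the last vowel of each stem: -ur when the last vowel of the stem is a rounded vowel (*vutimto*, *izu*); -ava when the last vowel of the stem is an unrounded vowel (*zonuhe*, *pujda*, *wuvi*, *bae*).
The last vowel of *ajpu* is /u/, which is a rounded vowel, so the suffix is -ur, giving *ajpuur*.

ajpuur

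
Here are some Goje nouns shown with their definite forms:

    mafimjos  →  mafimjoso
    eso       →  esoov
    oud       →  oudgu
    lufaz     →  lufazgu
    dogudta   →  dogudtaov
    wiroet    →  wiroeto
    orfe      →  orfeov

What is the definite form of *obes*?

Looking at the final sound of each stem: -o when the stem ends in a voiceless consonant (*mafimjos*, *wiroet*); -gu when the stem ends in a voiced consonant (*oud*, *lufaz*); -ov when the stem ends in a vowel (*eso*, *dogudta*, *orfe*).
Since the final sound of *obes* is /s/ (a voiceless consonant), it takes -o, giving *obeso*.

obeso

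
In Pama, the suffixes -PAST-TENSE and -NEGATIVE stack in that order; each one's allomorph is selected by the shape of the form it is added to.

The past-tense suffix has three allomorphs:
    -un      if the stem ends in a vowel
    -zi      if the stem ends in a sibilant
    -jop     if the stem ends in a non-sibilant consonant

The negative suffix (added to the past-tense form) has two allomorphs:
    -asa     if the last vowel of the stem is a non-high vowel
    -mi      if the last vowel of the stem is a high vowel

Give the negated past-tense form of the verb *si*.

Since the final sound of *si* is /i/ (a vowel), it takes -un, giving *siun*.
The last vowel of the past-tense form *siun* is /u/, which is a high vowel, so the negative suffix is -mi, giving *siunmi*.

siunmi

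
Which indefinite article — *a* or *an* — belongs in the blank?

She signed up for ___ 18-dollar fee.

an

The indefinite article is chosen by the initial *sound* of the following word, not its spelling.
The number *18* is spoken "eighteen", beginning with /ˌeɪˈtiːn/ — a vowel sound.
So the article is *an*: She signed up for an 18-dollar fee.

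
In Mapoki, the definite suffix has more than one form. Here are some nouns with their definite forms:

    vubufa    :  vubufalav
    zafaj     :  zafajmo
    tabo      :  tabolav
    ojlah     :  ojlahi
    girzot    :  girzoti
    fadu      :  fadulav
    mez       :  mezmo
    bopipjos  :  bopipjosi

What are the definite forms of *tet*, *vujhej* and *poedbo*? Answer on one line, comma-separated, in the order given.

The suffix is conditioned by the final sound: -i when the stem ends in a voiceless consonant (*ojlah*, *girzot*, *bopipjos*); -mo when the stem ends in a voiced consonant (*zafaj*, *mez*); -lav when the stem ends in a vowel (*vubufa*, *tabo*, *fadu*).
*tet* — final sound /t/ (a voiceless consonant) → -i → *teti*.
*vujhej* — final sound /j/ (a voiced consonant) → -mo → *vujhejmo*.
*poedbo*: final sound = /o/, a vowel → -lav → *poedbolav*.

teti, vujhejmo, poedbolav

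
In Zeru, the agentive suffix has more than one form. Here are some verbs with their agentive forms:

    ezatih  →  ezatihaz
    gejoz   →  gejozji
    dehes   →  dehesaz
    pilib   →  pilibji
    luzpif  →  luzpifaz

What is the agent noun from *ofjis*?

The alternation tracks the final consonant of the stem — -az when the stem ends in a voiceless consonant (*ezatih*, *dehes*, *luzpif*); -ji when the stem ends in a voiced consonant (*gejoz*, *pilib*).
The final consonant of *ofjis* is /s/, which is voiceless, so the suffix is -az, giving *ofjisaz*.

ofjisaz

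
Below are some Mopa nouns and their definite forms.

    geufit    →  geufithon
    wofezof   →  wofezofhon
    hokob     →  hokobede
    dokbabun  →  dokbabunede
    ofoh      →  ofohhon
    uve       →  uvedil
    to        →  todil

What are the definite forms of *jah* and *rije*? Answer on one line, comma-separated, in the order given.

The pattern is voicing of the final sound: -hon when the stem ends in a voiceless consonant (*geufit*, *wofezof*, *ofoh*); -ede when the stem ends in a voiced consonant (*hokob*, *dokbabun*); -dil when the stem ends in a vowel (*uve*, *to*).
*jah* — final sound /h/ (a voiceless consonant) → -hon → *jahhon*.
The final sound of *rije* is /e/, which is a vowel, so the suffix is -dil, giving *rijedil*.

jahhon, rijedil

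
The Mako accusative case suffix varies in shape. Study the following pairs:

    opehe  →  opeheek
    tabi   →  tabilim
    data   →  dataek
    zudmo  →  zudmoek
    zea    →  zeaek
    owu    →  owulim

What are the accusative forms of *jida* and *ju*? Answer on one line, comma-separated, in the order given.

The pattern is height harmony: -lim when the last vowel of the stem is a high vowel (*tabi*, *owu*); -ek when the last vowel of the stem is a non-high vowel (*opehe*, *data*, *zudmo*, *zea*).
The last vowel of *jida* is /a/, which is a non-high vowel, so the suffix is -ek, giving *jidaek*.
The last vowel of *ju* is /u/, which is a high vowel, so the suffix is -lim, giving *julim*.

jidaek, julim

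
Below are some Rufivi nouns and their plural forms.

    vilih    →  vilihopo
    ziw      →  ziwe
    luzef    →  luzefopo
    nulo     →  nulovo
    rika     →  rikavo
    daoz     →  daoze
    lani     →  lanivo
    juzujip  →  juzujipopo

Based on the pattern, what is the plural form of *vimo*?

Looking at the final sound of each stem: -opo when the stem ends in a voiceless consonant (*vilih*, *luzef*, *juzujip*); -e when the stem ends in a voiced consonant (*ziw*, *daoz*); -vo when the stem ends in a vowel (*nulo*, *rika*, *lani*).
Since the final sound of *vimo* is /o/ (a vowel), it takes -vo, giving *vimovo*.

vimovo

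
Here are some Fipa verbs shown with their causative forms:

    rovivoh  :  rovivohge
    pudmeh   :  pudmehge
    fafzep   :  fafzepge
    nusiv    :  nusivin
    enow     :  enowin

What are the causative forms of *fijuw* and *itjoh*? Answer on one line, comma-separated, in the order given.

Looking at the final consonant of each stem: -ge when the stem ends in a voiceless consonant (*rovivoh*, *pudmeh*, *fafzep*); -in when the stem ends in a voiced consonant (*nusiv*, *enow*).
The final consonant of *fijuw* is /w/, which is voiced, so the suffix is -in, giving *fijuwin*.
Since the final consonant of *itjoh* is /h/ (voiceless), it takes -ge, giving *itjohge*.

fijuwin, itjohge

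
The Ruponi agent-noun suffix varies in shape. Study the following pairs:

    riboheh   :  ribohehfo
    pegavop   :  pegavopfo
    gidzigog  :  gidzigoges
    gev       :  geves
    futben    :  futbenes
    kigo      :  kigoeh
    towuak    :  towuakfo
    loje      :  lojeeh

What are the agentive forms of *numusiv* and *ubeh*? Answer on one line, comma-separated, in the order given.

Looking at the final sound of each stem: -fo when the stem ends in a voiceless consonant (*riboheh*, *pegavop*, *towuak*); -es when the stem ends in a voiced consonant (*gidzigog*, *gev*, *futben*); -eh when the stem ends in a vowel (*kigo*, *loje*).
*numusiv* — final sound /v/ (a voiced consonant) → -es → *numusives*.
Since the final sound of *ubeh* is /h/ (a voiceless consonant), it takes -fo, giving *ubehfo*.

numusives, ubehfo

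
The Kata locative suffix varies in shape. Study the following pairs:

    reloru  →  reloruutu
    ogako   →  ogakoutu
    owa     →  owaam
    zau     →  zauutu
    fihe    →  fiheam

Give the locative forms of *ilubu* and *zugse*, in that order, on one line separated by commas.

Looking at the last vowel of each stem: -utu when the last vowel of the stem is a rounded vowel (*reloru*, *ogako*, *zau*); -am when the last vowel of the stem is an unrounded vowel (*owa*, *fihe*).
Since the last vowel of *ilubu* is /u/ (a rounded vowel), it takes -utu, giving *ilubuutu*.
*zugse*: last vowel = /e/, an unrounded vowel → -am → *zugseam*.

ilubuutu, zugseam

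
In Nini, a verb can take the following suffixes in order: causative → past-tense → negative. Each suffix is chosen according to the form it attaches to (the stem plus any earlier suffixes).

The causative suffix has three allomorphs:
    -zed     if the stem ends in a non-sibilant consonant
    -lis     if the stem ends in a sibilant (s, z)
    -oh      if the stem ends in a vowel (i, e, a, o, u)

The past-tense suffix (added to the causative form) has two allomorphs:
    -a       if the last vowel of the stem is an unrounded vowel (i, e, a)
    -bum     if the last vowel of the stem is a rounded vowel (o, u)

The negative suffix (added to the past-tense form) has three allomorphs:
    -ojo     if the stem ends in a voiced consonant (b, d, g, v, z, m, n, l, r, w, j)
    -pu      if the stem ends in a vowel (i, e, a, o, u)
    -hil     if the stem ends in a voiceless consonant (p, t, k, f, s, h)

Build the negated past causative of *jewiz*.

jewizlisapu

The final sound of *jewiz* is /z/, which is a sibilant, so the causative suffix is -lis, giving *jewizlis*.
Since the last vowel of the causative form *jewizlis* is /i/ (an unrounded vowel), it takes -a, giving *jewizlisa*.
The final sound of the past-tense form *jewizlisa* is /a/, which is a vowel, so the negative suffix is -pu, giving *jewizlisapu*.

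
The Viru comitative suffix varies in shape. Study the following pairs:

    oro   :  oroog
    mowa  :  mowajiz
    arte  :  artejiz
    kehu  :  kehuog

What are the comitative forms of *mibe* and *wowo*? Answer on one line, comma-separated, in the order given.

mibejiz, wowoog

The alternation tracks the last vowel of the stem — -og when the last vowel of the stem is a rounded vowel (*oro*, *kehu*); -jiz when the last vowel of the stem is an unrounded vowel (*mowa*, *arte*).
*mibe* — last vowel /e/ (an unrounded vowel) → -jiz → *mibejiz*.
*wowo*: last vowel = /o/, a rounded vowel → -og → *wowoog*.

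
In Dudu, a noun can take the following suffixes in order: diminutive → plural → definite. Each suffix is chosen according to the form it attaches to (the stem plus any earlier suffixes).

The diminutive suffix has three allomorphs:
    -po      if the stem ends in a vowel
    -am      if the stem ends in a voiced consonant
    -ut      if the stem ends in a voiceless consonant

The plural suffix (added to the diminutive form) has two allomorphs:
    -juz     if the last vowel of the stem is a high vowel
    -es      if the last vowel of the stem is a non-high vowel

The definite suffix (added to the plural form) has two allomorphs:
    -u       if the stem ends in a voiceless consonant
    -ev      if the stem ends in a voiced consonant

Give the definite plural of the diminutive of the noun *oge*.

ogepoesu

*oge*: final sound = /e/, a vowel → -po → *ogepo*.
The diminutive form *ogepo*: last vowel = /o/, a non-high vowel → -es → *ogepoes*.
The plural form *ogepoes*: final consonant = /s/, voiceless → -u → *ogepoesu*.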